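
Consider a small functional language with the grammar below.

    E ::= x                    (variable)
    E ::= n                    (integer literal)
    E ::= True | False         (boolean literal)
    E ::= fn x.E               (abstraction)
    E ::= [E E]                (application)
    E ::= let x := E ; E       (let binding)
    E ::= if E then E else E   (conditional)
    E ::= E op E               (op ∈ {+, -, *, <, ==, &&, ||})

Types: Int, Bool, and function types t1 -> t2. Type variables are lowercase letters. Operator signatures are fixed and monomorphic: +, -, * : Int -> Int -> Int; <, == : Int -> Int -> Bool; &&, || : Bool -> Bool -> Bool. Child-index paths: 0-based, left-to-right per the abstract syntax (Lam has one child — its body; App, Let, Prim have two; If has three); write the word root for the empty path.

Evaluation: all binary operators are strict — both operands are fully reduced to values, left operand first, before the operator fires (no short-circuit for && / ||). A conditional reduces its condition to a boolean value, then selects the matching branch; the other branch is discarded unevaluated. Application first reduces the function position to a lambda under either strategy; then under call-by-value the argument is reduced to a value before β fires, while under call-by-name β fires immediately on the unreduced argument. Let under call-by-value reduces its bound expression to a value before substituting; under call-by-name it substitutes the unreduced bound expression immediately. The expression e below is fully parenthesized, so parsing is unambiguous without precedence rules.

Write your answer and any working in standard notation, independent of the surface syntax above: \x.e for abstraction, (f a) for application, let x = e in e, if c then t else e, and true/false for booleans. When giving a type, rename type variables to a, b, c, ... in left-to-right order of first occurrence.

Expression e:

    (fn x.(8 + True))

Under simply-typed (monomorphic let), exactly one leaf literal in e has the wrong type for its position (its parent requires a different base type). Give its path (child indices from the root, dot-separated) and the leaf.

Answer: 0.1 : true

Trace:
  unify Int ~ Int
  unify Bool ~ Int
  FAIL: mismatch Bool ~ Int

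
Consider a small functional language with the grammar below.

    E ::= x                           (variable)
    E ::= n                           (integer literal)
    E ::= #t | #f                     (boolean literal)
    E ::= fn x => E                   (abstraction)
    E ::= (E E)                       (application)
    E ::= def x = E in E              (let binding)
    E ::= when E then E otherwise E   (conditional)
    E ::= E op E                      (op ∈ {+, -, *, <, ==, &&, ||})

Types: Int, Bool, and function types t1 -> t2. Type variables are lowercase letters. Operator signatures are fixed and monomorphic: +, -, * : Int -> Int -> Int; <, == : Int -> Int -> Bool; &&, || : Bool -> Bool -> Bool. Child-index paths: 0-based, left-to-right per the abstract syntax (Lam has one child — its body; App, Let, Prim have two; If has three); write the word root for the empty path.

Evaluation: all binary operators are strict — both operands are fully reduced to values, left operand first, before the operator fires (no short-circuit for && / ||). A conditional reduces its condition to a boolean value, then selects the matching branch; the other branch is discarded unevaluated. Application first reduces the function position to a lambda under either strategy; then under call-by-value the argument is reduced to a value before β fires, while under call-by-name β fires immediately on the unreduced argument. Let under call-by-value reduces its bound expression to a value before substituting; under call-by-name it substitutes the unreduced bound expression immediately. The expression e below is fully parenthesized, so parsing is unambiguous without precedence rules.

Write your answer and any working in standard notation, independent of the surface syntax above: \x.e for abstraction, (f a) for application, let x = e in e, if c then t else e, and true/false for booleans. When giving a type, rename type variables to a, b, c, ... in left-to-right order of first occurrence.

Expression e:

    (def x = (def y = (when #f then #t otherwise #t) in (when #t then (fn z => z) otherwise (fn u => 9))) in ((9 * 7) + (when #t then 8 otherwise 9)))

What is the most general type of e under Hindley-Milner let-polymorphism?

Answer: Int

Working:
  unify Bool ~ Bool
  unify Bool ~ Bool
let y : Bool
  unify Bool ~ Bool
z : a
\z._ : a -> a
\u._ : b -> Int
  unify a -> a ~ b -> Int
  unify a ~ b
  unify b ~ Int
let x : Int -> Int
  unify Int ~ Int
  unify Int ~ Int
  unify Int ~ Int
  unify Bool ~ Bool
  unify Int ~ Int
  unify Int ~ Int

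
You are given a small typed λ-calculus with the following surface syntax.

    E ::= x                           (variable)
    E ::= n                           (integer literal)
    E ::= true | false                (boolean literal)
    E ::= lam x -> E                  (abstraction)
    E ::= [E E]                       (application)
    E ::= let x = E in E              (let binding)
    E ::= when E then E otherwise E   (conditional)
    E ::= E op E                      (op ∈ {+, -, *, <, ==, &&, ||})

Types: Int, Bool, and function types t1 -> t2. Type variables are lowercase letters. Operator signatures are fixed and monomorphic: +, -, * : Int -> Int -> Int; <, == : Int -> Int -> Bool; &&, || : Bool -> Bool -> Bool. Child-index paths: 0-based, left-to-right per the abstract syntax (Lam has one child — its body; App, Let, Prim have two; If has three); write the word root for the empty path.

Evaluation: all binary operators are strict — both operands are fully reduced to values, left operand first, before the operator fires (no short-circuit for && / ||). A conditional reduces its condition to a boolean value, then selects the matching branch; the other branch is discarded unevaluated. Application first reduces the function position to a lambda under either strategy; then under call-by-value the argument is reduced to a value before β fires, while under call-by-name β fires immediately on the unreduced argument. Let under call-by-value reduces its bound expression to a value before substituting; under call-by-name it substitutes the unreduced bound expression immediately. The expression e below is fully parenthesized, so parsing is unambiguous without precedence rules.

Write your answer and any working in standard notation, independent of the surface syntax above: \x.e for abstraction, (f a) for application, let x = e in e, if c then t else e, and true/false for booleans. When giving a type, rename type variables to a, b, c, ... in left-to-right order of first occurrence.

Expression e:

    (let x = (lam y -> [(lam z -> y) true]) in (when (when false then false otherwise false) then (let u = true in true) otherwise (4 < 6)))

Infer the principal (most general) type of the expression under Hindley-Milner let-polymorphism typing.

Answer: Bool

Derivation:
y : a
\z._ : b -> a
  unify b -> a ~ Bool -> c
  unify b ~ Bool
  unify a ~ c
_ _ : c
\y._ : c -> c
let x : forall. c -> c
  unify Bool ~ Bool
  unify Bool ~ Bool
  unify Bool ~ Bool
let u : Bool
  unify Int ~ Int
  unify Int ~ Int
  unify Bool ~ Bool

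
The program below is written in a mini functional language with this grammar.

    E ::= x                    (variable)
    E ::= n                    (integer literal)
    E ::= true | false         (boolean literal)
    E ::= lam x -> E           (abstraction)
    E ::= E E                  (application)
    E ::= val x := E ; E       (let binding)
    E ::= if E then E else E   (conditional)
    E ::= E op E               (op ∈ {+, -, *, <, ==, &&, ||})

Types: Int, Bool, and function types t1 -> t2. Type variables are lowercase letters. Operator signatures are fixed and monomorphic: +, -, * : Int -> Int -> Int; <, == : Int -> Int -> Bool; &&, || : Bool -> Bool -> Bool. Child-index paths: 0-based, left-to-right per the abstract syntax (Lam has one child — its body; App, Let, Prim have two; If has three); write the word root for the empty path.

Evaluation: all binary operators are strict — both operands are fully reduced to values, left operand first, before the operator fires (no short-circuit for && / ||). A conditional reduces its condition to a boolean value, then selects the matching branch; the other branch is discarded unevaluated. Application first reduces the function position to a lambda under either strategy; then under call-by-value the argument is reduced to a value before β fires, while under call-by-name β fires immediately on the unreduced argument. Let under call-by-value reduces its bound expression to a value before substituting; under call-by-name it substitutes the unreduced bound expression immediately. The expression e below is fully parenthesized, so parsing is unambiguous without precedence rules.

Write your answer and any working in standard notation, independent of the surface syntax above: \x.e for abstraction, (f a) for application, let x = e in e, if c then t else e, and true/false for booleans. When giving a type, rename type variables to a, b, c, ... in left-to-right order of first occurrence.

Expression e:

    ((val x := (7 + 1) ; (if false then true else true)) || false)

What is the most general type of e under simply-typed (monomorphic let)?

Trace:
  unify Int ~ Int
  unify Int ~ Int
let x : Int
  unify Bool ~ Bool
  unify Bool ~ Bool
  unify Bool ~ Bool
  unify Bool ~ Bool

Answer: Bool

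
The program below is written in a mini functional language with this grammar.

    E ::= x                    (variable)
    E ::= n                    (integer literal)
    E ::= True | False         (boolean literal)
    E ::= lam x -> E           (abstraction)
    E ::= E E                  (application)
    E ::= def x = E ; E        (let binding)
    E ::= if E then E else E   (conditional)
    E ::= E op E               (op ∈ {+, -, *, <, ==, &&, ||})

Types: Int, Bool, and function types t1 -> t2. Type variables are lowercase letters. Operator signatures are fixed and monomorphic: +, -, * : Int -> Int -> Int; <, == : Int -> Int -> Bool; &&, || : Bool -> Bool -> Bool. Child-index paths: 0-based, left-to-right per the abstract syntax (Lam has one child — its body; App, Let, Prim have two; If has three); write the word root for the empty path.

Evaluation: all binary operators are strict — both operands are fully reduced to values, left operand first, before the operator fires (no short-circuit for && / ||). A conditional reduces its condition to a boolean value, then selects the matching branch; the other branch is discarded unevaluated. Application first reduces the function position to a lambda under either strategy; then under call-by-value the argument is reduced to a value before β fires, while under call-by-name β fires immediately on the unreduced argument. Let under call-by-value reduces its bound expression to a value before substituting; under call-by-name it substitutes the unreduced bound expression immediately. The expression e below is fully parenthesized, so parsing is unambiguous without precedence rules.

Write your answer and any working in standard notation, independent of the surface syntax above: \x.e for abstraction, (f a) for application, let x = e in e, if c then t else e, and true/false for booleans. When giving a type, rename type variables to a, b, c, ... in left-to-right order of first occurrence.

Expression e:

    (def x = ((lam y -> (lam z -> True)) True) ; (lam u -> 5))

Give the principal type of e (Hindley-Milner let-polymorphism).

Answer: a -> Int

Derivation:
\z._ : b -> Bool
\y._ : a -> b -> Bool
  unify a -> b -> Bool ~ Bool -> c
  unify a ~ Bool
  unify b -> Bool ~ c
_ _ : b -> Bool
let x : forall. b -> Bool
\u._ : d -> Int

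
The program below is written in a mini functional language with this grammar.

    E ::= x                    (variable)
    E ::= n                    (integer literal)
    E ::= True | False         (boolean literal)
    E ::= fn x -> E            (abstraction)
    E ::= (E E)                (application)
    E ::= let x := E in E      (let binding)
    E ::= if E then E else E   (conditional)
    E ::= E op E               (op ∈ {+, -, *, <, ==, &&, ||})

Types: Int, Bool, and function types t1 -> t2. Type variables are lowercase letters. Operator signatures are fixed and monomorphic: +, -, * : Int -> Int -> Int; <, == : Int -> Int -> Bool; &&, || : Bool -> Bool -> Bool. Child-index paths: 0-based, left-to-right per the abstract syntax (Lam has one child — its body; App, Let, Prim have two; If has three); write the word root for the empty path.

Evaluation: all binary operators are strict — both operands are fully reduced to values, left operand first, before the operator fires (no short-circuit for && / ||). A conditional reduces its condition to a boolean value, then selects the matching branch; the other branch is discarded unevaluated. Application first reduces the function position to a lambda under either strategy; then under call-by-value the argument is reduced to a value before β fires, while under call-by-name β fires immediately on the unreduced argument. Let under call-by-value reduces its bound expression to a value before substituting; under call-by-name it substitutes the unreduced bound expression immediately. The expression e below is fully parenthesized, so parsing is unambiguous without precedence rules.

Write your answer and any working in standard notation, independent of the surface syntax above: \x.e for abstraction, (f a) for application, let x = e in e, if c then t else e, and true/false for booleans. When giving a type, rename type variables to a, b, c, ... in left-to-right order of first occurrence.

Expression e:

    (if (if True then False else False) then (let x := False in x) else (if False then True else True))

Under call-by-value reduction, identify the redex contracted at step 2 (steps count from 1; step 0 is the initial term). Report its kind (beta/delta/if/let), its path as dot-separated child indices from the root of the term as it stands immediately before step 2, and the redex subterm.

Answer: if at root : (if false then (let x = false in x) else (if false then true else true))

Derivation:
step 0: (if (if true then false else false) then (let x = false in x) else (if false then true else true))
step 1: [if@0] (if false then (let x = false in x) else (if false then true else true))
step 2: [if@root] (if false then true else true)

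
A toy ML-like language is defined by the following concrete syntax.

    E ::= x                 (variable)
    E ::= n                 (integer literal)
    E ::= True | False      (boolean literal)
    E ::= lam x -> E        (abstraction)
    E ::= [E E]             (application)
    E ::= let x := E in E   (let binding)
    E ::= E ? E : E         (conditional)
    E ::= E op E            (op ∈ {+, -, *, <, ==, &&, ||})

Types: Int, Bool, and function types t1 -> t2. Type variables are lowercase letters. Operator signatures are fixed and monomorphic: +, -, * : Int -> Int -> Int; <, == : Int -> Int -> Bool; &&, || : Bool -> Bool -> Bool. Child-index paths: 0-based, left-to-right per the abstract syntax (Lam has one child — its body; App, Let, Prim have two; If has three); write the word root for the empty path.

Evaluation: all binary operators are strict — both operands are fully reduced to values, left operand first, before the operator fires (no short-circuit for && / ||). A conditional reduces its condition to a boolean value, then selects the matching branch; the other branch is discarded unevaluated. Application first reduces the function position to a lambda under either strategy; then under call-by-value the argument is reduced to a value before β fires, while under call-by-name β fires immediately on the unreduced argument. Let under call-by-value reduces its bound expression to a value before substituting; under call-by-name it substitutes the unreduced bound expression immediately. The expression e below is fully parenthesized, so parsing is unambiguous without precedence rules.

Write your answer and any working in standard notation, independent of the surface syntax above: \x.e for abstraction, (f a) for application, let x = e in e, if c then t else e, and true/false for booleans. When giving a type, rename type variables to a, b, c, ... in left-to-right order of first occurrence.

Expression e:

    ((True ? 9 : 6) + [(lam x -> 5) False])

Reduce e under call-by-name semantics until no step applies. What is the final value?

Answer: 14

Derivation:
step 0: ((if true then 9 else 6) + ((\x.5) false))
step 1: [if@0] (9 + ((\x.5) false))
step 2: [beta@1] (9 + 5)
step 3: [delta@root] 14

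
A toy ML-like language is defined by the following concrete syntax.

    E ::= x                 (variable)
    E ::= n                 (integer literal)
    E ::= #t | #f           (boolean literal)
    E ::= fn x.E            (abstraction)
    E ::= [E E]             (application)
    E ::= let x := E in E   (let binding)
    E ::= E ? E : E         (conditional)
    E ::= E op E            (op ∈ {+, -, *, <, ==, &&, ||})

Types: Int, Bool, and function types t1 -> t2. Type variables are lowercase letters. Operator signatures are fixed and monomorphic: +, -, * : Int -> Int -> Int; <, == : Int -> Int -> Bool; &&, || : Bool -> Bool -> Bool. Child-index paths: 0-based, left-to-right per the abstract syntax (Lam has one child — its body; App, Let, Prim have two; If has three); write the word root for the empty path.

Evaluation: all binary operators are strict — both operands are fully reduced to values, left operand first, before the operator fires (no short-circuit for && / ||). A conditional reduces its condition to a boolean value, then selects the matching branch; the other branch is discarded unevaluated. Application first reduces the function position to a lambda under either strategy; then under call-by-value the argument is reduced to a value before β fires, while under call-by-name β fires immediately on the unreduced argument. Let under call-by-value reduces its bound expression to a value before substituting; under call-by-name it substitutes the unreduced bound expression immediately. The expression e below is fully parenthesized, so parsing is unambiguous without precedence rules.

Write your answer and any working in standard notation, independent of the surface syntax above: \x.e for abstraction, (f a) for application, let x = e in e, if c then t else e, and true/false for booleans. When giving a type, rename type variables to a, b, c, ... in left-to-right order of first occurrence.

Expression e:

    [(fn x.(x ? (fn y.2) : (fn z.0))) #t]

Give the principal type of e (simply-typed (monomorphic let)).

Trace:
x : a
  unify a ~ Bool
\y._ : b -> Int
\z._ : c -> Int
  unify b -> Int ~ c -> Int
  unify b ~ c
  unify Int ~ Int
\x._ : Bool -> c -> Int
  unify Bool -> c -> Int ~ Bool -> d
  unify Bool ~ Bool
  unify c -> Int ~ d
_ _ : c -> Int

Answer: a -> Int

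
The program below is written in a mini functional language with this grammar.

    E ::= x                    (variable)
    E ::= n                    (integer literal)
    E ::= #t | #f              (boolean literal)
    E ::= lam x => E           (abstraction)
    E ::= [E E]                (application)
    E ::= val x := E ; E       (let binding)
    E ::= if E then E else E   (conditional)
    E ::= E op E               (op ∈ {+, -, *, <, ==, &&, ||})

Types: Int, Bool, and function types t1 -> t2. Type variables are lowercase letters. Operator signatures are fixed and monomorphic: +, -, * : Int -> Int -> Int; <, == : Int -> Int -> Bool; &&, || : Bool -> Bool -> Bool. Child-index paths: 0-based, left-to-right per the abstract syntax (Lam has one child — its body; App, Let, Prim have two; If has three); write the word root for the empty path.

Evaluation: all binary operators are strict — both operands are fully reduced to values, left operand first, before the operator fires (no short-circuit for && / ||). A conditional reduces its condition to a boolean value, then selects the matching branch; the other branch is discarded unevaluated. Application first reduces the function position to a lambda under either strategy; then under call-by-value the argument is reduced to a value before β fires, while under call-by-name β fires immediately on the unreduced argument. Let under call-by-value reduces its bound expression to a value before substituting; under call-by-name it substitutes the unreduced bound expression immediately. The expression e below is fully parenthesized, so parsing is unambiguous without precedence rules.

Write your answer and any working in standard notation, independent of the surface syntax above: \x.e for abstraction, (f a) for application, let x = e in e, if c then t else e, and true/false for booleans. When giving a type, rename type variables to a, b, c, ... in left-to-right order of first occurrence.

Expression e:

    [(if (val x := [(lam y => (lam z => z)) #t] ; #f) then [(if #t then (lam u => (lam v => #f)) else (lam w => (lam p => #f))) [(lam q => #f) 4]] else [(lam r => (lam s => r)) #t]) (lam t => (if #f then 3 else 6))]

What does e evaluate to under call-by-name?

Answer: true

Derivation:
step 0: ((if (let x = ((\y.(\z.z)) true) in false) then ((if true then (\u.(\v.false)) else (\w.(\p.false))) ((\q.false) 4)) else ((\r.(\s.r)) true)) (\t.(if false then 3 else 6)))
step 1: [let@0.0] ((if false then ((if true then (\u.(\v.false)) else (\w.(\p.false))) ((\q.false) 4)) else ((\r.(\s.r)) true)) (\t.(if false then 3 else 6)))
step 2: [if@0] (((\r.(\s.r)) true) (\t.(if false then 3 else 6)))
step 3: [beta@0] ((\s.true) (\t.(if false then 3 else 6)))
step 4: [beta@root] true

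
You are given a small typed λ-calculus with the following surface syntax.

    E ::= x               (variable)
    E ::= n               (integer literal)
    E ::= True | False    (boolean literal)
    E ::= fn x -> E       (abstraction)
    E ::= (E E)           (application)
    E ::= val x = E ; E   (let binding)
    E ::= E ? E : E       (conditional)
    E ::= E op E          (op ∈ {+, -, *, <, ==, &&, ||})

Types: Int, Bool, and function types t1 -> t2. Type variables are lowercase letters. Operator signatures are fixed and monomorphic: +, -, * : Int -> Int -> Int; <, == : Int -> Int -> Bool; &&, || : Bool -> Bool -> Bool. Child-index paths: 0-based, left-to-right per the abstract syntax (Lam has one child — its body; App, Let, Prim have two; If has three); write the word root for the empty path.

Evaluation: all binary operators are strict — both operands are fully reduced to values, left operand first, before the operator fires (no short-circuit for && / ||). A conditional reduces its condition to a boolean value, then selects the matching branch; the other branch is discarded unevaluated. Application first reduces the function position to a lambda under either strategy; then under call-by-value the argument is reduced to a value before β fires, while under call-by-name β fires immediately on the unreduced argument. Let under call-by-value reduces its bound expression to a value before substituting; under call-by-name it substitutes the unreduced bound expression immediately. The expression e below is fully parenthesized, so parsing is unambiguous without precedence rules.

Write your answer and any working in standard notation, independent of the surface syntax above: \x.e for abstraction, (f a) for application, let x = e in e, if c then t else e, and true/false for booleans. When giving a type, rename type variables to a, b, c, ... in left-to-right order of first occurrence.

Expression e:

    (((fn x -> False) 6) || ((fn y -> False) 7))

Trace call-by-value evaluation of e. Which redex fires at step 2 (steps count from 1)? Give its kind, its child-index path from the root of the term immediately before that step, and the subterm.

Derivation:
step 0: (((\x.false) 6) || ((\y.false) 7))
step 1: [beta@0] (false || ((\y.false) 7))
step 2: [beta@1] (false || false)

Answer: beta at 1 : ((\y.false) 7)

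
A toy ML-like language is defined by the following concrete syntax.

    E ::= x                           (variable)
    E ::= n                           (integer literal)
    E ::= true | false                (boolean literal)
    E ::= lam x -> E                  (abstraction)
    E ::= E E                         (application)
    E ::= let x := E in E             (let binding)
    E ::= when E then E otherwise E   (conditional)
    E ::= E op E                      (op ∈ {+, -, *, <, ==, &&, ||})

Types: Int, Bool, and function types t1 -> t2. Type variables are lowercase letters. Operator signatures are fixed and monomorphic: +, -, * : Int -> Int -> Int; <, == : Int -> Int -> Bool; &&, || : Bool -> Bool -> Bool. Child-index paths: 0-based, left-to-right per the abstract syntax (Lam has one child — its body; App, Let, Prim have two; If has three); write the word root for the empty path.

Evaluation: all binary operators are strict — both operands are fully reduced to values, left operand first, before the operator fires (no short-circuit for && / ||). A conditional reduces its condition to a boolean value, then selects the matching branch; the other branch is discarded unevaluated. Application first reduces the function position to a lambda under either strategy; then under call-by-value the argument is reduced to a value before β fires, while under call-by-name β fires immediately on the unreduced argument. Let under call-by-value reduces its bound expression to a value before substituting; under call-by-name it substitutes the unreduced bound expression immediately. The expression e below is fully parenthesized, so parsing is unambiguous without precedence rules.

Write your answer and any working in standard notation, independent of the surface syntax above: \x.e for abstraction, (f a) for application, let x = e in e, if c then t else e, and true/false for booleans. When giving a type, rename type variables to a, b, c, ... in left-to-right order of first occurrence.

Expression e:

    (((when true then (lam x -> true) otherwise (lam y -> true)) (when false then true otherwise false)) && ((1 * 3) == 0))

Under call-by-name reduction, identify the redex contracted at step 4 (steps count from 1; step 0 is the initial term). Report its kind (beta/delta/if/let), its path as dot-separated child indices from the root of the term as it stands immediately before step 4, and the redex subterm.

Working:
step 0: (((if true then (\x.true) else (\y.true)) (if false then true else false)) && ((1 * 3) == 0))
step 1: [if@0.0] (((\x.true) (if false then true else false)) && ((1 * 3) == 0))
step 2: [beta@0] (true && ((1 * 3) == 0))
step 3: [delta@1.0] (true && (3 == 0))
step 4: [delta@1] (true && false)

Answer: delta at 1 : (3 == 0)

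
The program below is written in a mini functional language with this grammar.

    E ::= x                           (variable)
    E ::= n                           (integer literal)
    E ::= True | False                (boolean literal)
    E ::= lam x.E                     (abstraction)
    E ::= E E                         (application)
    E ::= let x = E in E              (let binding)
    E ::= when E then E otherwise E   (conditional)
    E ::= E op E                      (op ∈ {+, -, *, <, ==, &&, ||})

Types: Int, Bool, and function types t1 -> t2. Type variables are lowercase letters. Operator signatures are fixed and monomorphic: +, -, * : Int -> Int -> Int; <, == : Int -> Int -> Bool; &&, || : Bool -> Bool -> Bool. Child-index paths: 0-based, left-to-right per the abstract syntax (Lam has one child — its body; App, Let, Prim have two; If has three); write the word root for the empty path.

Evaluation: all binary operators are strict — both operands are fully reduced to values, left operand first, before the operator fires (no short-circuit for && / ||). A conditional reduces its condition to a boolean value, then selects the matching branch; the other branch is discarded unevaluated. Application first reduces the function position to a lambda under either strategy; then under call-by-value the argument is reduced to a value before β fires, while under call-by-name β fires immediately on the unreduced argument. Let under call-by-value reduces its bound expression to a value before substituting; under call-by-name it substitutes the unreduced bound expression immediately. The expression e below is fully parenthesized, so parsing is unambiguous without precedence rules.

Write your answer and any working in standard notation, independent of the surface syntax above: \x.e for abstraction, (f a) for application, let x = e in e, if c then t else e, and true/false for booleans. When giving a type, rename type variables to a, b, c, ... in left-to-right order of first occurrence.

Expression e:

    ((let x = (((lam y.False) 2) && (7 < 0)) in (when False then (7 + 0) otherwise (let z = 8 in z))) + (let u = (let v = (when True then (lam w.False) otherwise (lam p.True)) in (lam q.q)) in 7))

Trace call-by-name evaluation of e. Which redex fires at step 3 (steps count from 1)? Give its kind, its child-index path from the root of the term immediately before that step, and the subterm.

Answer: let at 0 : (let z = 8 in z)

Working:
step 0: ((let x = (((\y.false) 2) && (7 < 0)) in (if false then (7 + 0) else (let z = 8 in z))) + (let u = (let v = (if true then (\w.false) else (\p.true)) in (\q.q)) in 7))
step 1: [let@0] ((if false then (7 + 0) else (let z = 8 in z)) + (let u = (let v = (if true then (\w.false) else (\p.true)) in (\q.q)) in 7))
step 2: [if@0] ((let z = 8 in z) + (let u = (let v = (if true then (\w.false) else (\p.true)) in (\q.q)) in 7))
step 3: [let@0] (8 + (let u = (let v = (if true then (\w.false) else (\p.true)) in (\q.q)) in 7))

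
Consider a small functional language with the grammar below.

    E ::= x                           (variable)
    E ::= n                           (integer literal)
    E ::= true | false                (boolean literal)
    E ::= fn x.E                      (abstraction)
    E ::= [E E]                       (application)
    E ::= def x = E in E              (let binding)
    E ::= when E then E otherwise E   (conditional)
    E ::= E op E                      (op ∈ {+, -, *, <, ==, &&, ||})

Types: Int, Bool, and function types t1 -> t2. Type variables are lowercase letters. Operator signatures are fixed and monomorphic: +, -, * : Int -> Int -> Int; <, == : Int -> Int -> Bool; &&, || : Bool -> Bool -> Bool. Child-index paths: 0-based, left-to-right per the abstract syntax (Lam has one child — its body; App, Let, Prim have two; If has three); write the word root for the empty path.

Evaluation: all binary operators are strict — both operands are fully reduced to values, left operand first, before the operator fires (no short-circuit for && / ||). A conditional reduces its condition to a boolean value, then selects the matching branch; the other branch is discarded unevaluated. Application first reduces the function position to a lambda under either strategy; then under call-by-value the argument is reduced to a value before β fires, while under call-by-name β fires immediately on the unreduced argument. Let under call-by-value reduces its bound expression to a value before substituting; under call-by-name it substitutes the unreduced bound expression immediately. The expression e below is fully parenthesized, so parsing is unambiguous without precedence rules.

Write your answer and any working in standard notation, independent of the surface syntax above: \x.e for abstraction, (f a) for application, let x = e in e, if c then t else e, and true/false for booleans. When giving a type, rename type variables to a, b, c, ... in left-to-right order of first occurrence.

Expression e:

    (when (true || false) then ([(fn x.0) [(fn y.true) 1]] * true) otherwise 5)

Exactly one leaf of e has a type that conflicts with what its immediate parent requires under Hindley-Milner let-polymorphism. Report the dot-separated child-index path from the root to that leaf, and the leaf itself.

Trace:
  unify Bool ~ Bool
  unify Bool ~ Bool
  unify Bool ~ Bool
\x._ : a -> Int
\y._ : b -> Bool
  unify b -> Bool ~ Int -> c
  unify b ~ Int
  unify Bool ~ c
_ _ : Bool
  unify a -> Int ~ Bool -> d
  unify a ~ Bool
  unify Int ~ d
_ _ : Int
  unify Int ~ Int
  unify Bool ~ Int
  FAIL: mismatch Bool ~ Int

Answer: 1.1 : true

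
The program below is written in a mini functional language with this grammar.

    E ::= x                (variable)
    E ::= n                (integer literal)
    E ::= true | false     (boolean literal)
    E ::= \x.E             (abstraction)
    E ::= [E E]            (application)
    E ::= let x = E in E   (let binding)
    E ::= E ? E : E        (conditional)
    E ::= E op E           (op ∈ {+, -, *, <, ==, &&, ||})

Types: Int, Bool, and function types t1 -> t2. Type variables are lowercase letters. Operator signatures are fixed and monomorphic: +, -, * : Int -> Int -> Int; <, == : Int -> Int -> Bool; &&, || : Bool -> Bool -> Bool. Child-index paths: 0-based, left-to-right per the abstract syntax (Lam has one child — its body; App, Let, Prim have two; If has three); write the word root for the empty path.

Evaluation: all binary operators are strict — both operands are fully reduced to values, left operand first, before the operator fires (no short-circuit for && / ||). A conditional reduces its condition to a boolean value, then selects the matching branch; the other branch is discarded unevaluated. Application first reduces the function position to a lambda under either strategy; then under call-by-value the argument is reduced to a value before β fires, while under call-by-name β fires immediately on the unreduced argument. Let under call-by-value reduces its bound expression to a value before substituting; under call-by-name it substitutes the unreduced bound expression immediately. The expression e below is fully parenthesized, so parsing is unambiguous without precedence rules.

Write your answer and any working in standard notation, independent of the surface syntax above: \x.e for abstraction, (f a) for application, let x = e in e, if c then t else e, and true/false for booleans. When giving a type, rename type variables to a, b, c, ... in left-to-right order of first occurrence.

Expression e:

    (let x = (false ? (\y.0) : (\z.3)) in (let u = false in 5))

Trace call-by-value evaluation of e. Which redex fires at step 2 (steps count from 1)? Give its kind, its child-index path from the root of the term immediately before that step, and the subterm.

Answer: let at root : (let x = (\z.3) in (let u = false in 5))

Derivation:
step 0: (let x = (if false then (\y.0) else (\z.3)) in (let u = false in 5))
step 1: [if@0] (let x = (\z.3) in (let u = false in 5))
step 2: [let@root] (let u = false in 5)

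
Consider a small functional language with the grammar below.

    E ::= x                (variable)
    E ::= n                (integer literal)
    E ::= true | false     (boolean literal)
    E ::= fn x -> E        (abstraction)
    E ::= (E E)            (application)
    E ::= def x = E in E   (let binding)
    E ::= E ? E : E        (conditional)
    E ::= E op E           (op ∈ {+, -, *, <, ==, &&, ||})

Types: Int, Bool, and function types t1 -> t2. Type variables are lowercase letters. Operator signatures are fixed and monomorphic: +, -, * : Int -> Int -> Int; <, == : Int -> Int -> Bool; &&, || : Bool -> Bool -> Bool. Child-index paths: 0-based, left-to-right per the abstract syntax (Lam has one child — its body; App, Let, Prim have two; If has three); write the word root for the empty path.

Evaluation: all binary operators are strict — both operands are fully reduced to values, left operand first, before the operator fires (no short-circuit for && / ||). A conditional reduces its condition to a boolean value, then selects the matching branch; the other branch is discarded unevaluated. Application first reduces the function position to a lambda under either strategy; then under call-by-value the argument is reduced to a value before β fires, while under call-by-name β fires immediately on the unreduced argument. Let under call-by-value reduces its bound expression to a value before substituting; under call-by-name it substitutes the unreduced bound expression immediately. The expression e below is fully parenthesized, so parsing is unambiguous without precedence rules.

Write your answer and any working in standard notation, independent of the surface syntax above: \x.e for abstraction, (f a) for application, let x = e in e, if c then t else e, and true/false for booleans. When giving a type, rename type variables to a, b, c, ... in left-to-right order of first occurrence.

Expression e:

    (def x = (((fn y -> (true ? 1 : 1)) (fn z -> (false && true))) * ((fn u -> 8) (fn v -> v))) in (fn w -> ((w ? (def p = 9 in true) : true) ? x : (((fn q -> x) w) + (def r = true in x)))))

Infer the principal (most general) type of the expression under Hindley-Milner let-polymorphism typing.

Answer: Bool -> Int

Working:
  unify Bool ~ Bool
  unify Int ~ Int
\y._ : a -> Int
  unify Bool ~ Bool
  unify Bool ~ Bool
\z._ : b -> Bool
  unify a -> Int ~ (b -> Bool) -> c
  unify a ~ b -> Bool
  unify Int ~ c
_ _ : Int
  unify Int ~ Int
\u._ : d -> Int
v : e
\v._ : e -> e
  unify d -> Int ~ (e -> e) -> f
  unify d ~ e -> e
  unify Int ~ f
_ _ : Int
  unify Int ~ Int
let x : Int
w : g
  unify g ~ Bool
let p : Int
  unify Bool ~ Bool
  unify Bool ~ Bool
x : Int
x : Int
\q._ : h -> Int
w : Bool
  unify h -> Int ~ Bool -> i
  unify h ~ Bool
  unify Int ~ i
_ _ : Int
  unify Int ~ Int
let r : Bool
x : Int
  unify Int ~ Int
  unify Int ~ Int
\w._ : Bool -> Int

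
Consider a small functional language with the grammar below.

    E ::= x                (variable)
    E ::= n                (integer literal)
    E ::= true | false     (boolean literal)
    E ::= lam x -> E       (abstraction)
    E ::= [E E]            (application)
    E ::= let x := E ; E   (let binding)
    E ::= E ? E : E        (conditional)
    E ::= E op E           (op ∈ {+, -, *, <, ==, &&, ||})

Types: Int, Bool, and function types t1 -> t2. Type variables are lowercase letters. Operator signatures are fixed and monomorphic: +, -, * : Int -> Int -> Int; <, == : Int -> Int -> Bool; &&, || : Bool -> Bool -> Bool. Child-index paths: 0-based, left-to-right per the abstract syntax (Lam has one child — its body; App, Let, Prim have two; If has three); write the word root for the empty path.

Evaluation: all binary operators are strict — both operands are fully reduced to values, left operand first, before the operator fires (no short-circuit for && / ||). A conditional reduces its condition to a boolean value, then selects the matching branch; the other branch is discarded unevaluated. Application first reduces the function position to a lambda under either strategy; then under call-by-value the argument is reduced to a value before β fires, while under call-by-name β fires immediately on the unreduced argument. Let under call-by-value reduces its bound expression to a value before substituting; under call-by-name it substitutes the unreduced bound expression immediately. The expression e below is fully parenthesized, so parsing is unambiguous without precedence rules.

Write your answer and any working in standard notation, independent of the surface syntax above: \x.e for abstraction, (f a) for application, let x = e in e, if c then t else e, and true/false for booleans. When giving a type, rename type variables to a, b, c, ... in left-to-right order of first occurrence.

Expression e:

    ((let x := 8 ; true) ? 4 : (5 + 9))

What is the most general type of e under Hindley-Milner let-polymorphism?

Answer: Int

Derivation:
let x : Int
  unify Bool ~ Bool
  unify Int ~ Int
  unify Int ~ Int
  unify Int ~ Int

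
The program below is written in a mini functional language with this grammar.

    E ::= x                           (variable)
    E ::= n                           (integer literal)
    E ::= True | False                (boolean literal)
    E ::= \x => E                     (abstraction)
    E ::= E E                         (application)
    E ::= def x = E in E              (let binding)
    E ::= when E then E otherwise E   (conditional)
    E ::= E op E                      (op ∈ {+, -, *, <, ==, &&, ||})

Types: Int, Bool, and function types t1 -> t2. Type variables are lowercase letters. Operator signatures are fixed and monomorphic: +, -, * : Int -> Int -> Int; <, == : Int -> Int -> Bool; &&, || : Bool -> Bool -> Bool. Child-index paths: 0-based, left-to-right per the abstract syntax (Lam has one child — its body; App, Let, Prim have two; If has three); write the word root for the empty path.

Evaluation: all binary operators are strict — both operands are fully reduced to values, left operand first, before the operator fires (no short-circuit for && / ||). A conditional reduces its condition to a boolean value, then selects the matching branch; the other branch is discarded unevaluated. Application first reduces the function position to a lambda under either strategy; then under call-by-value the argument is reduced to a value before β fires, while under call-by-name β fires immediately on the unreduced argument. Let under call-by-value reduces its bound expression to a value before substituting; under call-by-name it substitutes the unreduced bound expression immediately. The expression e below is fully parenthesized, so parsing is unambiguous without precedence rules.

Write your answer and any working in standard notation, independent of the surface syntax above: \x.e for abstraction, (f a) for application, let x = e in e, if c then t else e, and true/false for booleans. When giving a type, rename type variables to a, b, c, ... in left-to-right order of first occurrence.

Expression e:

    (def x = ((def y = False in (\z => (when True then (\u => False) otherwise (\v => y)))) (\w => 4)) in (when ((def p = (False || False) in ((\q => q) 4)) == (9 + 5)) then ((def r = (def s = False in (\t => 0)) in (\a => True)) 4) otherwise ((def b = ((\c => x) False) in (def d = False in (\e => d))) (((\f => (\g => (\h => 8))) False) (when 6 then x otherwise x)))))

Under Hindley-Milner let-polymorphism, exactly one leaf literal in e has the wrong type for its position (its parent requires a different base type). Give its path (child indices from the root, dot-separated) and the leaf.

Answer: 1.2.1.1.0 : 6

Derivation:
let y : Bool
  unify Bool ~ Bool
\u._ : b -> Bool
y : Bool
\v._ : c -> Bool
  unify b -> Bool ~ c -> Bool
  unify b ~ c
  unify Bool ~ Bool
\z._ : a -> c -> Bool
\w._ : d -> Int
  unify a -> c -> Bool ~ (d -> Int) -> e
  unify a ~ d -> Int
  unify c -> Bool ~ e
_ _ : c -> Bool
let x : forall. c -> Bool
  unify Bool ~ Bool
  unify Bool ~ Bool
let p : Bool
q : f
\q._ : f -> f
  unify f -> f ~ Int -> g
  unify f ~ Int
  unify Int ~ g
_ _ : Int
  unify Int ~ Int
  unify Int ~ Int
  unify Int ~ Int
  unify Int ~ Int
  unify Bool ~ Bool
let s : Bool
\t._ : h -> Int
let r : forall. h -> Int
\a._ : i -> Bool
  unify i -> Bool ~ Int -> j
  unify i ~ Int
  unify Bool ~ j
_ _ : Bool
x : l -> Bool
\c._ : k -> l -> Bool
  unify k -> l -> Bool ~ Bool -> m
  unify k ~ Bool
  unify l -> Bool ~ m
_ _ : l -> Bool
let b : forall. l -> Bool
let d : Bool
d : Bool
\e._ : n -> Bool
\h._ : q -> Int
\g._ : p -> q -> Int
\f._ : o -> p -> q -> Int
  unify o -> p -> q -> Int ~ Bool -> r
  unify o ~ Bool
  unify p -> q -> Int ~ r
_ _ : p -> q -> Int
  unify Int ~ Bool
  FAIL: mismatch Int ~ Bool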